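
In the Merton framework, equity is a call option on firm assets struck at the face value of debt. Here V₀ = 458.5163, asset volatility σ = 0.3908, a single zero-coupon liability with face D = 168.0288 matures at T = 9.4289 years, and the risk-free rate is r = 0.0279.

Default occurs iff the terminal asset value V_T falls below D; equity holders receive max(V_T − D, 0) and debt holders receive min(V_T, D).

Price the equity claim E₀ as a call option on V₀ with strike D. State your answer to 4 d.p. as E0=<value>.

d₁ = [ln(V₀/D) + (r + σ²/2)T] / (σ√T)
   = [ln(458.5163/168.0288) + (0.0279 + 0.5·0.3908²)·9.4289] / (0.3908·√9.4289)
   = [1.003860 + 0.983079] / 1.200011 = 1.655768
d₂ = d₁ − σ√T = 1.655768 − 1.200011 = 0.455758
N(d₁) = 0.951116,  N(d₂) = 0.675718,  e^(−rT) = 0.768691
E₀ = V₀·N(d₁) − D·e^(−rT)·N(d₂)
   = 458.5163·0.951116 − 168.0288·0.768691·0.675718 = 348.824798

E0=348.8248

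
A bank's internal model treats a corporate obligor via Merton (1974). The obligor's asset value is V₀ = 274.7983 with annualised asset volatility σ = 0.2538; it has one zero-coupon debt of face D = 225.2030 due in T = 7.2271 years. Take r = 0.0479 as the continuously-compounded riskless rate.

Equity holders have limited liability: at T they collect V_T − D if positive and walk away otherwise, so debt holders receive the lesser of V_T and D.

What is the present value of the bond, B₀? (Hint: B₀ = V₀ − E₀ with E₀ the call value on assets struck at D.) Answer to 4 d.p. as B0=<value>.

d₁ = [ln(V₀/D) + (r + σ²/2)T] / (σ√T)
   = [ln(274.7983/225.2030) + (0.0479 + 0.5·0.2538²)·7.2271] / (0.2538·√7.2271)
   = [0.199035 + 0.578943] / 0.682297 = 1.140233
d₂ = d₁ − σ√T = 1.140233 − 0.682297 = 0.457936
N(d₁) = 0.872905,  N(d₂) = 0.676501,  e^(−rT) = 0.707386
E₀ = V₀·N(d₁) − D·e^(−rT)·N(d₂)
   = 274.7983·0.872905 − 225.2030·0.707386·0.676501 = 132.102593
B₀ = V₀ − E₀ = 274.7983 − 132.102593 = 142.695707

B0=142.6957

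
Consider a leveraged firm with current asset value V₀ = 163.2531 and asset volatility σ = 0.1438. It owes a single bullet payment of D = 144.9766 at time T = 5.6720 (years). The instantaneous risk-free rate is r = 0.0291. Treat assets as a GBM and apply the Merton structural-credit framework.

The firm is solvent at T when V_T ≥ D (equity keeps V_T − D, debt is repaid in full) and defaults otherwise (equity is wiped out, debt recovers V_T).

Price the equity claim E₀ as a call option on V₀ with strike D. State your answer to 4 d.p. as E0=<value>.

d₁ = [ln(V₀/D) + (r + σ²/2)T] / (σ√T)
   = [ln(163.2531/144.9766) + (0.0291 + 0.5·0.1438²)·5.6720] / (0.1438·√5.6720)
   = [0.118729 + 0.223699] / 0.342474 = 0.999869
d₂ = d₁ − σ√T = 0.999869 − 0.342474 = 0.657396
N(d₁) = 0.841313,  N(d₂) = 0.744537,  e^(−rT) = 0.847847
E₀ = V₀·N(d₁) − D·e^(−rT)·N(d₂)
   = 163.2531·0.841313 − 144.9766·0.847847·0.744537 = 45.830033

E0=45.8300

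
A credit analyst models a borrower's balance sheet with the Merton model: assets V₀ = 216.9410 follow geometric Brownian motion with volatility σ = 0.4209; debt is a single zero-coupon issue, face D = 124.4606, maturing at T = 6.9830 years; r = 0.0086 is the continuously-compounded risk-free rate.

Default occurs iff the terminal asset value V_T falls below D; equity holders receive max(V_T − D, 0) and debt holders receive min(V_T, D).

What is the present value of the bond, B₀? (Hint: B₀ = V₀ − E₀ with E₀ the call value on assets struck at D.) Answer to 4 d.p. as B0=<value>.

d₁ = [ln(V₀/D) + (r + σ²/2)T] / (σ√T)
   = [ln(216.9410/124.4606) + (0.0086 + 0.5·0.4209²)·6.9830] / (0.4209·√6.9830)
   = [0.555636 + 0.678597] / 1.112244 = 1.109679
d₂ = d₁ − σ√T = 1.109679 − 1.112244 = -0.002565
N(d₁) = 0.866431,  N(d₂) = 0.498977,  e^(−rT) = 0.941714
E₀ = V₀·N(d₁) − D·e^(−rT)·N(d₂)
   = 216.9410·0.866431 − 124.4606·0.941714·0.498977 = 129.481259
B₀ = V₀ − E₀ = 216.9410 − 129.481259 = 87.459741

B0=87.4597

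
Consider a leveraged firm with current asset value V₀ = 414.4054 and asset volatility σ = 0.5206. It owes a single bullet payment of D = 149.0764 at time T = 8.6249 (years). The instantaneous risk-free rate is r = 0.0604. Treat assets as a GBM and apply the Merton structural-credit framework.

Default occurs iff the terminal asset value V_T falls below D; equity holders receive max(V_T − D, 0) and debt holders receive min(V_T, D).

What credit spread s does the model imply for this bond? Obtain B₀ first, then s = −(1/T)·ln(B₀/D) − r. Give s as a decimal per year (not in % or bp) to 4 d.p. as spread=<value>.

d₁ = [ln(V₀/D) + (r + σ²/2)T] / (σ√T)
   = [ln(414.4054/149.0764) + (0.0604 + 0.5·0.5206²)·8.6249] / (0.5206·√8.6249)
   = [1.022386 + 1.689723] / 1.528907 = 1.773887
d₂ = d₁ − σ√T = 1.773887 − 1.528907 = 0.244979
N(d₁) = 0.961959,  N(d₂) = 0.596764,  e^(−rT) = 0.593960
E₀ = V₀·N(d₁) − D·e^(−rT)·N(d₂)
   = 414.4054·0.961959 − 149.0764·0.593960·0.596764 = 345.800365
B₀ = V₀ − E₀ = 414.4054 − 345.800365 = 68.605035
spread = −(1/T)·ln(B₀/D) − r = −(1/8.6249)·ln(68.605035/149.0764) − 0.0604 = 0.02958284

spread=0.0296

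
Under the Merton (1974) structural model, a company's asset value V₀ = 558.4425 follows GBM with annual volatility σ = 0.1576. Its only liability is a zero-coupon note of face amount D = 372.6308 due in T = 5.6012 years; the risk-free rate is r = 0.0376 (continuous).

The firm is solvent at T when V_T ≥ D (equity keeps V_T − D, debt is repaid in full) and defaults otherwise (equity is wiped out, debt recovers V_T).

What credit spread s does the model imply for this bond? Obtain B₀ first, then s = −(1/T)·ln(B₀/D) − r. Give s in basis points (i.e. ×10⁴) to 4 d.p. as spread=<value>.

spread=18.5789

d₁ = [ln(V₀/D) + (r + σ²/2)T] / (σ√T)
   = [ln(558.4425/372.6308) + (0.0376 + 0.5·0.1576²)·5.6012] / (0.1576·√5.6012)
   = [0.404564 + 0.280166] / 0.372990 = 1.835786
d₂ = d₁ − σ√T = 1.835786 − 0.372990 = 1.462797
N(d₁) = 0.966805,  N(d₂) = 0.928239,  e^(−rT) = 0.810094
E₀ = V₀·N(d₁) − D·e^(−rT)·N(d₂)
   = 558.4425·0.966805 − 372.6308·0.810094·0.928239 = 259.701626
B₀ = V₀ − E₀ = 558.4425 − 259.701626 = 298.740874
spread = −(1/T)·ln(B₀/D) − r = −(1/5.6012)·ln(298.740874/372.6308) − 0.0376 = 0.00185789
in basis points: 0.00185789 × 10⁴ = 18.5789 bp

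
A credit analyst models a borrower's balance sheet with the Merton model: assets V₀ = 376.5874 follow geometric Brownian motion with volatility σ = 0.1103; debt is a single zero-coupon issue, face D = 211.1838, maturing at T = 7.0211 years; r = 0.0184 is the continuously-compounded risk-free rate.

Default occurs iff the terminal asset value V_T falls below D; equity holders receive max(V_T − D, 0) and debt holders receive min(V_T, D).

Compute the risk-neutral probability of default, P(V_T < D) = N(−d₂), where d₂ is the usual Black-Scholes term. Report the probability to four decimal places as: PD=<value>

d₁ = [ln(V₀/D) + (r + σ²/2)T] / (σ√T)
   = [ln(376.5874/211.1838) + (0.0184 + 0.5·0.1103²)·7.0211] / (0.1103·√7.0211)
   = [0.578421 + 0.171898] / 0.292266 = 2.567249
d₂ = d₁ − σ√T = 2.567249 − 0.292266 = 2.274983
risk-neutral PD = N(−d₂) = N(-2.274983) = 0.011453

PD=0.0115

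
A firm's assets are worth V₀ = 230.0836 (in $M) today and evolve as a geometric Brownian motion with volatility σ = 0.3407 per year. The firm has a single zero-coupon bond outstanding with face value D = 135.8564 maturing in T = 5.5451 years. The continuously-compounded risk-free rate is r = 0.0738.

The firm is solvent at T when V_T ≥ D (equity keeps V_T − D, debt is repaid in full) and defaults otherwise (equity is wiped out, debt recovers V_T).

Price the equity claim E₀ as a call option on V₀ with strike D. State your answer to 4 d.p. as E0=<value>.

d₁ = [ln(V₀/D) + (r + σ²/2)T] / (σ√T)
   = [ln(230.0836/135.8564) + (0.0738 + 0.5·0.3407²)·5.5451] / (0.3407·√5.5451)
   = [0.526844 + 0.731056] / 0.802282 = 1.567904
d₂ = d₁ − σ√T = 1.567904 − 0.802282 = 0.765622
N(d₁) = 0.941548,  N(d₂) = 0.778050,  e^(−rT) = 0.664163
E₀ = V₀·N(d₁) − D·e^(−rT)·N(d₂)
   = 230.0836·0.941548 − 135.8564·0.664163·0.778050 = 146.430832

E0=146.4308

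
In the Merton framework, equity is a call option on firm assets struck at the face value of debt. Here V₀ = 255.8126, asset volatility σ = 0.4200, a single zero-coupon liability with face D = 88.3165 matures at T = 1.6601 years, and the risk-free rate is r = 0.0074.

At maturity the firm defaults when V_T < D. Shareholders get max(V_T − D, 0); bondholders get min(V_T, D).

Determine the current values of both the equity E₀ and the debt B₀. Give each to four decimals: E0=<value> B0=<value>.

d₁ = [ln(V₀/D) + (r + σ²/2)T] / (σ√T)
   = [ln(255.8126/88.3165) + (0.0074 + 0.5·0.4200²)·1.6601] / (0.4200·√1.6601)
   = [1.063518 + 0.158706] / 0.541148 = 2.258574
d₂ = d₁ − σ√T = 2.258574 − 0.541148 = 1.717425
N(d₁) = 0.988045,  N(d₂) = 0.957049,  e^(−rT) = 0.987790
E₀ = V₀·N(d₁) − D·e^(−rT)·N(d₂)
   = 255.8126·0.988045 − 88.3165·0.987790·0.957049 = 169.263125
B₀ = V₀ − E₀ = 255.8126 − 169.263125 = 86.549475

E0=169.2631 B0=86.5495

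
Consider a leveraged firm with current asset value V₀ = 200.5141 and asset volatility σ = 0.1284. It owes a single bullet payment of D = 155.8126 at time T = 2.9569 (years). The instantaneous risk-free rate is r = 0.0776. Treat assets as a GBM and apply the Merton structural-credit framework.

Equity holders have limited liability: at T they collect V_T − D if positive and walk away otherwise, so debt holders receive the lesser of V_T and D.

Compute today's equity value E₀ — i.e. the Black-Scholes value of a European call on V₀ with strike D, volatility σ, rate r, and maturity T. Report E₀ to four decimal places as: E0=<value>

d₁ = [ln(V₀/D) + (r + σ²/2)T] / (σ√T)
   = [ln(200.5141/155.8126) + (0.0776 + 0.5·0.1284²)·2.9569] / (0.1284·√2.9569)
   = [0.252231 + 0.253830] / 0.220792 = 2.292024
d₂ = d₁ − σ√T = 2.292024 − 0.220792 = 2.071232
N(d₁) = 0.989048,  N(d₂) = 0.980831,  e^(−rT) = 0.794966
E₀ = V₀·N(d₁) − D·e^(−rT)·N(d₂)
   = 200.5141·0.989048 − 155.8126·0.794966·0.980831 = 76.826592

E0=76.8266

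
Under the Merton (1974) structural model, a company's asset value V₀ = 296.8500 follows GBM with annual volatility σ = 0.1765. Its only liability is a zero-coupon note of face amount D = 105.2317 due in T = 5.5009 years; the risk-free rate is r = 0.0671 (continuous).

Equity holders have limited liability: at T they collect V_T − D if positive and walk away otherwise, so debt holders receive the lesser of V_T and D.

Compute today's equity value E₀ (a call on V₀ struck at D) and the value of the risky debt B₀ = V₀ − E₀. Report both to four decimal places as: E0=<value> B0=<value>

E0=224.1034 B0=72.7466

d₁ = [ln(V₀/D) + (r + σ²/2)T] / (σ√T)
   = [ln(296.8500/105.2317) + (0.0671 + 0.5·0.1765²)·5.5009] / (0.1765·√5.5009)
   = [1.037062 + 0.454793] / 0.413963 = 3.603837
d₂ = d₁ − σ√T = 3.603837 − 0.413963 = 3.189874
N(d₁) = 0.999843,  N(d₂) = 0.999288,  e^(−rT) = 0.691349
E₀ = V₀·N(d₁) − D·e^(−rT)·N(d₂)
   = 296.8500·0.999843 − 105.2317·0.691349·0.999288 = 224.103397
B₀ = V₀ − E₀ = 296.8500 − 224.103397 = 72.746603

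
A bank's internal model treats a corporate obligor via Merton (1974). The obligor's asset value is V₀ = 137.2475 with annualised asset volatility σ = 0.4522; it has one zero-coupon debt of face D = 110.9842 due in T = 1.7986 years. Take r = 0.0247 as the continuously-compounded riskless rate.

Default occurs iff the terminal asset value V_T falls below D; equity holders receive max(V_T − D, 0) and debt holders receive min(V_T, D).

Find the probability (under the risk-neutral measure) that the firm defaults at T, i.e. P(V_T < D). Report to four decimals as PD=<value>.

d₁ = [ln(V₀/D) + (r + σ²/2)T] / (σ√T)
   = [ln(137.2475/110.9842) + (0.0247 + 0.5·0.4522²)·1.7986] / (0.4522·√1.7986)
   = [0.212398 + 0.228319] / 0.606454 = 0.726711
d₂ = d₁ − σ√T = 0.726711 − 0.606454 = 0.120257
risk-neutral PD = N(−d₂) = N(-0.120257) = 0.452140

PD=0.4521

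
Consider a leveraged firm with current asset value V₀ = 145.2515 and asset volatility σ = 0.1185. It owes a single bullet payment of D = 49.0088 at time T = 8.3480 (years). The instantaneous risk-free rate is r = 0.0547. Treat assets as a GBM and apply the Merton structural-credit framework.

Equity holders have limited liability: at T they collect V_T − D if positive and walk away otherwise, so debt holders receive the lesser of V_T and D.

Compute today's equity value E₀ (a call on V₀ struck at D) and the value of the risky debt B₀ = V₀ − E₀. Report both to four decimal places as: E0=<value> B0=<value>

d₁ = [ln(V₀/D) + (r + σ²/2)T] / (σ√T)
   = [ln(145.2515/49.0088) + (0.0547 + 0.5·0.1185²)·8.3480] / (0.1185·√8.3480)
   = [1.086467 + 0.515248] / 0.342381 = 4.678166
d₂ = d₁ − σ√T = 4.678166 − 0.342381 = 4.335785
N(d₁) = 0.999999,  N(d₂) = 0.999993,  e^(−rT) = 0.633411
E₀ = V₀·N(d₁) − D·e^(−rT)·N(d₂)
   = 145.2515·0.999999 − 49.0088·0.633411·0.999993 = 114.208797
B₀ = V₀ − E₀ = 145.2515 − 114.208797 = 31.042703

E0=114.2088 B0=31.0427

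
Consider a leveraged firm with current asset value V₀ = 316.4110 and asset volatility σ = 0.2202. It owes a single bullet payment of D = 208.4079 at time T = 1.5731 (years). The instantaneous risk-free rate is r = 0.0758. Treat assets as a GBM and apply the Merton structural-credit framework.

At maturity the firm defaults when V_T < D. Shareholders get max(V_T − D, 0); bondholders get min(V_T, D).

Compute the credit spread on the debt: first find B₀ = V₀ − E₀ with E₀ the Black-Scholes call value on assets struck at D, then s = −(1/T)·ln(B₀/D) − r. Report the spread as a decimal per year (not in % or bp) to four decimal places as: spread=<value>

spread=0.0023

d₁ = [ln(V₀/D) + (r + σ²/2)T] / (σ√T)
   = [ln(316.4110/208.4079) + (0.0758 + 0.5·0.2202²)·1.5731] / (0.2202·√1.5731)
   = [0.417545 + 0.157379] / 0.276182 = 2.081685
d₂ = d₁ − σ√T = 2.081685 − 0.276182 = 1.805503
N(d₁) = 0.981314,  N(d₂) = 0.964502,  e^(−rT) = 0.887594
E₀ = V₀·N(d₁) − D·e^(−rT)·N(d₂)
   = 316.4110·0.981314 − 208.4079·0.887594·0.964502 = 132.083563
B₀ = V₀ − E₀ = 316.4110 − 132.083563 = 184.327437
spread = −(1/T)·ln(B₀/D) − r = −(1/1.5731)·ln(184.327437/208.4079) − 0.0758 = 0.00225193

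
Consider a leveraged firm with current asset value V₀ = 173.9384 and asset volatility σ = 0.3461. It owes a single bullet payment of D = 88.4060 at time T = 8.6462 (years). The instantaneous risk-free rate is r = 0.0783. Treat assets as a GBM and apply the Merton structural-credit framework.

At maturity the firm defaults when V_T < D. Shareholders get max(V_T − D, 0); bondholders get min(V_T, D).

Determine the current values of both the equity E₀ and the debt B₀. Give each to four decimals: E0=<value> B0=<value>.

d₁ = [ln(V₀/D) + (r + σ²/2)T] / (σ√T)
   = [ln(173.9384/88.4060) + (0.0783 + 0.5·0.3461²)·8.6462] / (0.3461·√8.6462)
   = [0.676761 + 1.194841] / 1.017687 = 1.839075
d₂ = d₁ − σ√T = 1.839075 − 1.017687 = 0.821387
N(d₁) = 0.967048,  N(d₂) = 0.794287,  e^(−rT) = 0.508140
E₀ = V₀·N(d₁) − D·e^(−rT)·N(d₂)
   = 173.9384·0.967048 − 88.4060·0.508140·0.794287 = 132.525267
B₀ = V₀ − E₀ = 173.9384 − 132.525267 = 41.413133

E0=132.5253 B0=41.4131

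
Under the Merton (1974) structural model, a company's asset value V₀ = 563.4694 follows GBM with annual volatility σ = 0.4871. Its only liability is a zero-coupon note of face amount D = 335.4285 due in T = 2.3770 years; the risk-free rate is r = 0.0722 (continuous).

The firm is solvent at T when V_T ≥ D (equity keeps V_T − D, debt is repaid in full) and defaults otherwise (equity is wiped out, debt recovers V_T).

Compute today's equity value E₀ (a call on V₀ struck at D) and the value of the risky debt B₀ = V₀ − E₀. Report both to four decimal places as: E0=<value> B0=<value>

d₁ = [ln(V₀/D) + (r + σ²/2)T] / (σ√T)
   = [ln(563.4694/335.4285) + (0.0722 + 0.5·0.4871²)·2.3770] / (0.4871·√2.3770)
   = [0.518704 + 0.453611] / 0.750988 = 1.294715
d₂ = d₁ − σ√T = 1.294715 − 0.750988 = 0.543727
N(d₁) = 0.902291,  N(d₂) = 0.706685,  e^(−rT) = 0.842300
E₀ = V₀·N(d₁) − D·e^(−rT)·N(d₂)
   = 563.4694·0.902291 − 335.4285·0.842300·0.706685 = 308.752424
B₀ = V₀ − E₀ = 563.4694 − 308.752424 = 254.716976

E0=308.7524 B0=254.7170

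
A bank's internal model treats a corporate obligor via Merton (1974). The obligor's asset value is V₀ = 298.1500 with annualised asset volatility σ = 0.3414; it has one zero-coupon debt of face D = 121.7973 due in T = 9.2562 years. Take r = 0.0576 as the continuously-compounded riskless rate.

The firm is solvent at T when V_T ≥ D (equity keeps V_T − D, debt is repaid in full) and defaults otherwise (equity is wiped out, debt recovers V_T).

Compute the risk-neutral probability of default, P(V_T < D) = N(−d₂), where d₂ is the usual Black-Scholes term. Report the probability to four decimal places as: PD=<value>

d₁ = [ln(V₀/D) + (r + σ²/2)T] / (σ√T)
   = [ln(298.1500/121.7973) + (0.0576 + 0.5·0.3414²)·9.2562] / (0.3414·√9.2562)
   = [0.895239 + 1.072581] / 1.038675 = 1.894547
d₂ = d₁ − σ√T = 1.894547 − 1.038675 = 0.855871
risk-neutral PD = N(−d₂) = N(-0.855871) = 0.196035

PD=0.1960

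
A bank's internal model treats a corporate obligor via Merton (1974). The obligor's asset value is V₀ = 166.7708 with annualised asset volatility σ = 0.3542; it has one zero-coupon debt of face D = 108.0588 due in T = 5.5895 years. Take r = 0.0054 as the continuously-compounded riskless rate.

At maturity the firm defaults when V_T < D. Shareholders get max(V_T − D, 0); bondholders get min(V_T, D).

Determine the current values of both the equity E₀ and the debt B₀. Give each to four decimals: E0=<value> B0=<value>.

d₁ = [ln(V₀/D) + (r + σ²/2)T] / (σ√T)
   = [ln(166.7708/108.0588) + (0.0054 + 0.5·0.3542²)·5.5895] / (0.3542·√5.5895)
   = [0.433945 + 0.380806] / 0.837404 = 0.972948
d₂ = d₁ − σ√T = 0.972948 − 0.837404 = 0.135544
N(d₁) = 0.834711,  N(d₂) = 0.553909,  e^(−rT) = 0.970268
E₀ = V₀·N(d₁) − D·e^(−rT)·N(d₂)
   = 166.7708·0.834711 − 108.0588·0.970268·0.553909 = 81.130194
B₀ = V₀ − E₀ = 166.7708 − 81.130194 = 85.640606

E0=81.1302 B0=85.6406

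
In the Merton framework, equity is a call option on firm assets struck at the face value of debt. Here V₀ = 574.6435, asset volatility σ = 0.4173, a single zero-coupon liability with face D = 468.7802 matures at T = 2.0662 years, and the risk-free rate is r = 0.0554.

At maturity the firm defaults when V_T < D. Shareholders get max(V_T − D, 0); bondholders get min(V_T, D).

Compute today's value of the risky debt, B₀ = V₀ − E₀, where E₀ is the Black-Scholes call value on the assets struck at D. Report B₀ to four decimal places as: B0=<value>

B0=363.8982

d₁ = [ln(V₀/D) + (r + σ²/2)T] / (σ√T)
   = [ln(574.6435/468.7802) + (0.0554 + 0.5·0.4173²)·2.0662] / (0.4173·√2.0662)
   = [0.203616 + 0.294371] / 0.599839 = 0.830201
d₂ = d₁ − σ√T = 0.830201 − 0.599839 = 0.230362
N(d₁) = 0.796787,  N(d₂) = 0.591095,  e^(−rT) = 0.891841
E₀ = V₀·N(d₁) − D·e^(−rT)·N(d₂)
   = 574.6435·0.796787 − 468.7802·0.891841·0.591095 = 210.745340
B₀ = V₀ − E₀ = 574.6435 − 210.745340 = 363.898160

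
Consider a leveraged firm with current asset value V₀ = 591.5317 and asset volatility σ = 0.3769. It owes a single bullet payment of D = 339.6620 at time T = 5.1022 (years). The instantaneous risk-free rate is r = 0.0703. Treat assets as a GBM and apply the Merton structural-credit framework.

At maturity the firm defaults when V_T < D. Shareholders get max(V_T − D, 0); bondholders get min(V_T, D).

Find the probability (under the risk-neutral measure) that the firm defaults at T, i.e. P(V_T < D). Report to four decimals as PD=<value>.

d₁ = [ln(V₀/D) + (r + σ²/2)T] / (σ√T)
   = [ln(591.5317/339.6620) + (0.0703 + 0.5·0.3769²)·5.1022] / (0.3769·√5.1022)
   = [0.554764 + 0.721078] / 0.851344 = 1.498622
d₂ = d₁ − σ√T = 1.498622 − 0.851344 = 0.647278
risk-neutral PD = N(−d₂) = N(-0.647278) = 0.258726

PD=0.2587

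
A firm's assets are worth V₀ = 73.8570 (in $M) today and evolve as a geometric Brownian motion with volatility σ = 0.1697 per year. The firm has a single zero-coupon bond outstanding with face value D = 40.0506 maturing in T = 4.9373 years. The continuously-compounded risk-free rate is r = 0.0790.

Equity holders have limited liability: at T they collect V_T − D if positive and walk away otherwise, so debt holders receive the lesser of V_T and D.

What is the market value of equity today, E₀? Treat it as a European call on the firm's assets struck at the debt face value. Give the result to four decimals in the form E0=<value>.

E0=46.7620

d₁ = [ln(V₀/D) + (r + σ²/2)T] / (σ√T)
   = [ln(73.8570/40.0506) + (0.0790 + 0.5·0.1697²)·4.9373] / (0.1697·√4.9373)
   = [0.611987 + 0.461139] / 0.377074 = 2.845930
d₂ = d₁ − σ√T = 2.845930 − 0.377074 = 2.468856
N(d₁) = 0.997786,  N(d₂) = 0.993223,  e^(−rT) = 0.677025
E₀ = V₀·N(d₁) − D·e^(−rT)·N(d₂)
   = 73.8570·0.997786 − 40.0506·0.677025·0.993223 = 46.761974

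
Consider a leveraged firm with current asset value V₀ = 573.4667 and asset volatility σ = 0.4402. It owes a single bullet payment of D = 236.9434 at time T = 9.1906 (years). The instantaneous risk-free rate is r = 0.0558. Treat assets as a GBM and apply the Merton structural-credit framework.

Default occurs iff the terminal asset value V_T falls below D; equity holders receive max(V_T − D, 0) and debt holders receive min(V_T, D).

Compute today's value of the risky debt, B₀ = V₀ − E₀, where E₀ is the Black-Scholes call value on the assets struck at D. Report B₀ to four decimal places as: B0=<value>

d₁ = [ln(V₀/D) + (r + σ²/2)T] / (σ√T)
   = [ln(573.4667/236.9434) + (0.0558 + 0.5·0.4402²)·9.1906] / (0.4402·√9.1906)
   = [0.883879 + 1.403295] / 1.334510 = 1.713867
d₂ = d₁ − σ√T = 1.713867 − 1.334510 = 0.379356
N(d₁) = 0.956723,  N(d₂) = 0.647788,  e^(−rT) = 0.598795
E₀ = V₀·N(d₁) − D·e^(−rT)·N(d₂)
   = 573.4667·0.956723 − 236.9434·0.598795·0.647788 = 456.740414
B₀ = V₀ − E₀ = 573.4667 − 456.740414 = 116.726286

B0=116.7263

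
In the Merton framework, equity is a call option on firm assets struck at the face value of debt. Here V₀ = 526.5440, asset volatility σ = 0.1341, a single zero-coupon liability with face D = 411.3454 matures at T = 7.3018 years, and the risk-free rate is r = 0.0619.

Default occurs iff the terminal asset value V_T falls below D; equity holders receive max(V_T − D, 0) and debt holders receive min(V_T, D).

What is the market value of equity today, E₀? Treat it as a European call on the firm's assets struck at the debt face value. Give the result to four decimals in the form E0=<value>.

d₁ = [ln(V₀/D) + (r + σ²/2)T] / (σ√T)
   = [ln(526.5440/411.3454) + (0.0619 + 0.5·0.1341²)·7.3018] / (0.1341·√7.3018)
   = [0.246902 + 0.517635] / 0.362363 = 2.109864
d₂ = d₁ − σ√T = 2.109864 − 0.362363 = 1.747501
N(d₁) = 0.982565,  N(d₂) = 0.959725,  e^(−rT) = 0.636366
E₀ = V₀·N(d₁) − D·e^(−rT)·N(d₂)
   = 526.5440·0.982565 − 411.3454·0.636366·0.959725 = 266.140157

E0=266.1402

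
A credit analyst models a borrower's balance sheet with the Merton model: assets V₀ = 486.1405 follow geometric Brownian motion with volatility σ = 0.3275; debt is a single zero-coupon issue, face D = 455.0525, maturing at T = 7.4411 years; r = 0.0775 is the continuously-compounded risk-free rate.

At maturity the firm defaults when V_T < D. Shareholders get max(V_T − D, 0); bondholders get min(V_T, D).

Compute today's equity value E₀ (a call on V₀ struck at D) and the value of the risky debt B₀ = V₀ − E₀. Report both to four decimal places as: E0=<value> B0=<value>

E0=271.6477 B0=214.4928

d₁ = [ln(V₀/D) + (r + σ²/2)T] / (σ√T)
   = [ln(486.1405/455.0525) + (0.0775 + 0.5·0.3275²)·7.4411] / (0.3275·√7.4411)
   = [0.066085 + 0.975737] / 0.893367 = 1.166175
d₂ = d₁ − σ√T = 1.166175 − 0.893367 = 0.272808
N(d₁) = 0.878228,  N(d₂) = 0.607500,  e^(−rT) = 0.561757
E₀ = V₀·N(d₁) − D·e^(−rT)·N(d₂)
   = 486.1405·0.878228 − 455.0525·0.561757·0.607500 = 271.647694
B₀ = V₀ − E₀ = 486.1405 − 271.647694 = 214.492806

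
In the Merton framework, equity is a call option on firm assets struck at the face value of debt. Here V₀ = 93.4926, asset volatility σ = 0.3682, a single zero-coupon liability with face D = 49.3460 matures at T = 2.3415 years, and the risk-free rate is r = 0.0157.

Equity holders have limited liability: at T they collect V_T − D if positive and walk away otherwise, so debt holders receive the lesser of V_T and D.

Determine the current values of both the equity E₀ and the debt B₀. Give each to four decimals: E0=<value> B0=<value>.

E0=47.9824 B0=45.5102

d₁ = [ln(V₀/D) + (r + σ²/2)T] / (σ√T)
   = [ln(93.4926/49.3460) + (0.0157 + 0.5·0.3682²)·2.3415] / (0.3682·√2.3415)
   = [0.639026 + 0.195482] / 0.563418 = 1.481151
d₂ = d₁ − σ√T = 1.481151 − 0.563418 = 0.917732
N(d₁) = 0.930717,  N(d₂) = 0.820620,  e^(−rT) = 0.963906
E₀ = V₀·N(d₁) − D·e^(−rT)·N(d₂)
   = 93.4926·0.930717 − 49.3460·0.963906·0.820620 = 47.982396
B₀ = V₀ − E₀ = 93.4926 − 47.982396 = 45.510204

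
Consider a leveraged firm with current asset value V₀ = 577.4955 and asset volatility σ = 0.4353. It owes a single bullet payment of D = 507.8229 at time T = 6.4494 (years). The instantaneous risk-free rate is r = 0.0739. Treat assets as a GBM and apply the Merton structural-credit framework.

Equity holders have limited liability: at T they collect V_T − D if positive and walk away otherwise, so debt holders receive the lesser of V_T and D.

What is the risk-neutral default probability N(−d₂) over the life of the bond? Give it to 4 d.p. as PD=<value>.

d₁ = [ln(V₀/D) + (r + σ²/2)T] / (σ√T)
   = [ln(577.4955/507.8229) + (0.0739 + 0.5·0.4353²)·6.4494] / (0.4353·√6.4494)
   = [0.128568 + 1.087646] / 1.105473 = 1.100175
d₂ = d₁ − σ√T = 1.100175 − 1.105473 = -0.005298
risk-neutral PD = N(−d₂) = N(0.005298) = 0.502114

PD=0.5021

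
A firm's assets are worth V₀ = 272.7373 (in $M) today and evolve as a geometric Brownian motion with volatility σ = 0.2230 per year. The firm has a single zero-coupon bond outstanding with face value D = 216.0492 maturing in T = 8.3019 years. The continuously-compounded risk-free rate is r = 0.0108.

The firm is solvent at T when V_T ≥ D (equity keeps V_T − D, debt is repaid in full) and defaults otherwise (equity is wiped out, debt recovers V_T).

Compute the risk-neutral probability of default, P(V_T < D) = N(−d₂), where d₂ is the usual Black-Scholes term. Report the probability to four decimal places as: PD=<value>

d₁ = [ln(V₀/D) + (r + σ²/2)T] / (σ√T)
   = [ln(272.7373/216.0492) + (0.0108 + 0.5·0.2230²)·8.3019] / (0.2230·√8.3019)
   = [0.233003 + 0.296083] / 0.642530 = 0.823441
d₂ = d₁ − σ√T = 0.823441 − 0.642530 = 0.180911
risk-neutral PD = N(−d₂) = N(-0.180911) = 0.428219

PD=0.4282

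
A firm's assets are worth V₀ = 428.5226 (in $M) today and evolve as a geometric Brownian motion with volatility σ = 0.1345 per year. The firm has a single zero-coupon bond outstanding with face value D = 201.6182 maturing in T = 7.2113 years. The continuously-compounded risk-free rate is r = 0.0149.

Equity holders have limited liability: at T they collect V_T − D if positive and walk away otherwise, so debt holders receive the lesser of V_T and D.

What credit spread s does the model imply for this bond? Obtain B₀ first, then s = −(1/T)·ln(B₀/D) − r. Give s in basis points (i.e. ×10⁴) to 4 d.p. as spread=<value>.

d₁ = [ln(V₀/D) + (r + σ²/2)T] / (σ√T)
   = [ln(428.5226/201.6182) + (0.0149 + 0.5·0.1345²)·7.2113] / (0.1345·√7.2113)
   = [0.753968 + 0.172675] / 0.361184 = 2.565568
d₂ = d₁ − σ√T = 2.565568 − 0.361184 = 2.204383
N(d₁) = 0.994850,  N(d₂) = 0.986251,  e^(−rT) = 0.898123
E₀ = V₀·N(d₁) − D·e^(−rT)·N(d₂)
   = 428.5226·0.994850 − 201.6182·0.898123·0.986251 = 247.727222
B₀ = V₀ − E₀ = 428.5226 − 247.727222 = 180.795378
spread = −(1/T)·ln(B₀/D) − r = −(1/7.2113)·ln(180.795378/201.6182) − 0.0149 = 0.00021654
in basis points: 0.00021654 × 10⁴ = 2.1654 bp

spread=2.1654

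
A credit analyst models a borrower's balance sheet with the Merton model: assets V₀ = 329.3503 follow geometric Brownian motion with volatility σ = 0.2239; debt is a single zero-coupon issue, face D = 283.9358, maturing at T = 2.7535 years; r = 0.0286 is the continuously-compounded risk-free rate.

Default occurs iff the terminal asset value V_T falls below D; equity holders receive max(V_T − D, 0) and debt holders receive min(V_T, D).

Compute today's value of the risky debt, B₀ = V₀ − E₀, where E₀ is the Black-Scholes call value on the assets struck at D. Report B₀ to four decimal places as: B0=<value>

B0=244.5145

d₁ = [ln(V₀/D) + (r + σ²/2)T] / (σ√T)
   = [ln(329.3503/283.9358) + (0.0286 + 0.5·0.2239²)·2.7535] / (0.2239·√2.7535)
   = [0.148374 + 0.147768] / 0.371532 = 0.797083
d₂ = d₁ − σ√T = 0.797083 − 0.371532 = 0.425550
N(d₁) = 0.787299,  N(d₂) = 0.664782,  e^(−rT) = 0.924271
E₀ = V₀·N(d₁) − D·e^(−rT)·N(d₂)
   = 329.3503·0.787299 − 283.9358·0.924271·0.664782 = 84.835808
B₀ = V₀ − E₀ = 329.3503 − 84.835808 = 244.514492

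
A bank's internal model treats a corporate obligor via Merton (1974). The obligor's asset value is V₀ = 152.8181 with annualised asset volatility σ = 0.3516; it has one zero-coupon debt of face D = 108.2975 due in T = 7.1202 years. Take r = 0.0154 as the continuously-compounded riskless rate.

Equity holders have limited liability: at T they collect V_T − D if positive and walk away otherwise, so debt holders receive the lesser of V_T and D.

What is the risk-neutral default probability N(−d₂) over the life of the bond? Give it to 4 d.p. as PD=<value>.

PD=0.4941

d₁ = [ln(V₀/D) + (r + σ²/2)T] / (σ√T)
   = [ln(152.8181/108.2975) + (0.0154 + 0.5·0.3516²)·7.1202] / (0.3516·√7.1202)
   = [0.344366 + 0.549760] / 0.938199 = 0.953024
d₂ = d₁ − σ√T = 0.953024 − 0.938199 = 0.014825
risk-neutral PD = N(−d₂) = N(-0.014825) = 0.494086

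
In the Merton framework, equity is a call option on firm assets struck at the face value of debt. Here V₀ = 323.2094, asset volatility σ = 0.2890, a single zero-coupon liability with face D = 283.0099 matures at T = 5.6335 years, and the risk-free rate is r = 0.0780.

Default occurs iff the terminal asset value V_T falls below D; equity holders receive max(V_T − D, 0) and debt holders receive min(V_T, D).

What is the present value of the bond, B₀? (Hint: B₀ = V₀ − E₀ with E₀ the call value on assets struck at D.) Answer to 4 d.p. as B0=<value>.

B0=164.1857

d₁ = [ln(V₀/D) + (r + σ²/2)T] / (σ√T)
   = [ln(323.2094/283.0099) + (0.0780 + 0.5·0.2890²)·5.6335] / (0.2890·√5.6335)
   = [0.132819 + 0.674671] / 0.685941 = 1.177199
d₂ = d₁ − σ√T = 1.177199 − 0.685941 = 0.491257
N(d₁) = 0.880442,  N(d₂) = 0.688378,  e^(−rT) = 0.644415
E₀ = V₀·N(d₁) − D·e^(−rT)·N(d₂)
   = 323.2094·0.880442 − 283.0099·0.644415·0.688378 = 159.023714
B₀ = V₀ − E₀ = 323.2094 − 159.023714 = 164.185686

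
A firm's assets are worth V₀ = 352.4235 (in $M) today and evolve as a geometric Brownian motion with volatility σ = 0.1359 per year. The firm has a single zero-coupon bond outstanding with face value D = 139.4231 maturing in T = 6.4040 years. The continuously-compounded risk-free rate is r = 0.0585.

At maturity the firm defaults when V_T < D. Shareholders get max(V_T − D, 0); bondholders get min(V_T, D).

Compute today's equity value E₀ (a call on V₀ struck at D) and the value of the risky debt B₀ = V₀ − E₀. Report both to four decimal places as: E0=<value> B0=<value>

d₁ = [ln(V₀/D) + (r + σ²/2)T] / (σ√T)
   = [ln(352.4235/139.4231) + (0.0585 + 0.5·0.1359²)·6.4040] / (0.1359·√6.4040)
   = [0.927320 + 0.433771] / 0.343910 = 3.957694
d₂ = d₁ − σ√T = 3.957694 − 0.343910 = 3.613784
N(d₁) = 0.999962,  N(d₂) = 0.999849,  e^(−rT) = 0.687541
E₀ = V₀·N(d₁) − D·e^(−rT)·N(d₂)
   = 352.4235·0.999962 − 139.4231·0.687541·0.999849 = 256.565548
B₀ = V₀ − E₀ = 352.4235 − 256.565548 = 95.857952

E0=256.5655 B0=95.8580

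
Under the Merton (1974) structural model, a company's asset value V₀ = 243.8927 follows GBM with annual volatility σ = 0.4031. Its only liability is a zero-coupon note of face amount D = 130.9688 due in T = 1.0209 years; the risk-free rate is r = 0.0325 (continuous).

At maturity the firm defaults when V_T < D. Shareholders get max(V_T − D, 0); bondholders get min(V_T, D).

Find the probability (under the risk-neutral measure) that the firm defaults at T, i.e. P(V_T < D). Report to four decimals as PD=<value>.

d₁ = [ln(V₀/D) + (r + σ²/2)T] / (σ√T)
   = [ln(243.8927/130.9688) + (0.0325 + 0.5·0.4031²)·1.0209] / (0.4031·√1.0209)
   = [0.621769 + 0.116122] / 0.407291 = 1.811707
d₂ = d₁ − σ√T = 1.811707 − 0.407291 = 1.404417
risk-neutral PD = N(−d₂) = N(-1.404417) = 0.080097

PD=0.0801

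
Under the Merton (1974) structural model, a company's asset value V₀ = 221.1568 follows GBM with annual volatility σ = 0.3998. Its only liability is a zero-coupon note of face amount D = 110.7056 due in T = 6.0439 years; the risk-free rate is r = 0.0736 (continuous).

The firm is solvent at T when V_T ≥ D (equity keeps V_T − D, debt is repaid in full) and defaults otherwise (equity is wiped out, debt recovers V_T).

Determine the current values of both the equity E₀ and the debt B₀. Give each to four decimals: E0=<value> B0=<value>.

d₁ = [ln(V₀/D) + (r + σ²/2)T] / (σ√T)
   = [ln(221.1568/110.7056) + (0.0736 + 0.5·0.3998²)·6.0439] / (0.3998·√6.0439)
   = [0.691998 + 0.927860] / 0.982882 = 1.648069
d₂ = d₁ − σ√T = 1.648069 − 0.982882 = 0.665187
N(d₁) = 0.950331,  N(d₂) = 0.747034,  e^(−rT) = 0.640933
E₀ = V₀·N(d₁) − D·e^(−rT)·N(d₂)
   = 221.1568·0.950331 − 110.7056·0.640933·0.747034 = 157.166404
B₀ = V₀ − E₀ = 221.1568 − 157.166404 = 63.990396

E0=157.1664 B0=63.9904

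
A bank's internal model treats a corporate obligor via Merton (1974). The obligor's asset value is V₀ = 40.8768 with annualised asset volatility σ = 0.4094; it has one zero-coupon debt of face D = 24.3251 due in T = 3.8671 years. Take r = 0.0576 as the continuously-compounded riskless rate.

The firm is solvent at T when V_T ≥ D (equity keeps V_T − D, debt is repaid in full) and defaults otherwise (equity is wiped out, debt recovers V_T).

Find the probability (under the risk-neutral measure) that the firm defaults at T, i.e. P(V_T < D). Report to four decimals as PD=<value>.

PD=0.3019

d₁ = [ln(V₀/D) + (r + σ²/2)T] / (σ√T)
   = [ln(40.8768/24.3251) + (0.0576 + 0.5·0.4094²)·3.8671] / (0.4094·√3.8671)
   = [0.519054 + 0.546824] / 0.805083 = 1.323936
d₂ = d₁ − σ√T = 1.323936 − 0.805083 = 0.518853
risk-neutral PD = N(−d₂) = N(-0.518853) = 0.301932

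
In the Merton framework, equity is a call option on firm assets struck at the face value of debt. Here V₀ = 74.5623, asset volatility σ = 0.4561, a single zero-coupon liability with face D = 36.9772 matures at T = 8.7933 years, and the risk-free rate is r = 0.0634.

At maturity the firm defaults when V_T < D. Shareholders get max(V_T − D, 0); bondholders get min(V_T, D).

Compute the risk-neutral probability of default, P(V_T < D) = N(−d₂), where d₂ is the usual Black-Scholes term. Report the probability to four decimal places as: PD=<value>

PD=0.3996

d₁ = [ln(V₀/D) + (r + σ²/2)T] / (σ√T)
   = [ln(74.5623/36.9772) + (0.0634 + 0.5·0.4561²)·8.7933] / (0.4561·√8.7933)
   = [0.701334 + 1.472118] / 1.352496 = 1.606993
d₂ = d₁ − σ√T = 1.606993 − 1.352496 = 0.254497
risk-neutral PD = N(−d₂) = N(-0.254497) = 0.399556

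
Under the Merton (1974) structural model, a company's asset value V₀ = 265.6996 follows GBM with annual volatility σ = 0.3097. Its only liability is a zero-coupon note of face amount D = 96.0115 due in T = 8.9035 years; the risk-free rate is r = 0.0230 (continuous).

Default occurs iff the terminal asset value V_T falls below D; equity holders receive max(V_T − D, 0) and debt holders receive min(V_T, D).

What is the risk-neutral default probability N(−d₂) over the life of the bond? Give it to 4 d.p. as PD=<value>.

PD=0.1946

d₁ = [ln(V₀/D) + (r + σ²/2)T] / (σ√T)
   = [ln(265.6996/96.0115) + (0.0230 + 0.5·0.3097²)·8.9035] / (0.3097·√8.9035)
   = [1.017898 + 0.631766] / 0.924106 = 1.785147
d₂ = d₁ − σ√T = 1.785147 − 0.924106 = 0.861042
risk-neutral PD = N(−d₂) = N(-0.861042) = 0.194608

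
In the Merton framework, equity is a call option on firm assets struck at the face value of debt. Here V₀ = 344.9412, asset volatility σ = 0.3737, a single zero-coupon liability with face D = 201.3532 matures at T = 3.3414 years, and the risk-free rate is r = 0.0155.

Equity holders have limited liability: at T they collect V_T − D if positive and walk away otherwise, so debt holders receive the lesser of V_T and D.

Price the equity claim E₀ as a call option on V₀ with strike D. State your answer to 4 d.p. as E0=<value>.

E0=171.9163

d₁ = [ln(V₀/D) + (r + σ²/2)T] / (σ√T)
   = [ln(344.9412/201.3532) + (0.0155 + 0.5·0.3737²)·3.3414] / (0.3737·√3.3414)
   = [0.538313 + 0.285108] / 0.683105 = 1.205410
d₂ = d₁ − σ√T = 1.205410 − 0.683105 = 0.522305
N(d₁) = 0.885977,  N(d₂) = 0.699271,  e^(−rT) = 0.949527
E₀ = V₀·N(d₁) − D·e^(−rT)·N(d₂)
   = 344.9412·0.885977 − 201.3532·0.949527·0.699271 = 171.916336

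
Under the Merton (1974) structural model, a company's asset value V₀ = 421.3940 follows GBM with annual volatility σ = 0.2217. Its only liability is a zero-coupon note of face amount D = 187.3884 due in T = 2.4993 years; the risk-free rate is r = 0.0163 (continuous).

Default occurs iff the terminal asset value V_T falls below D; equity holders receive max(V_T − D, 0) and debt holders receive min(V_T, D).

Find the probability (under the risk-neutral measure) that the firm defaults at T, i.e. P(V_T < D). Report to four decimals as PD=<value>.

PD=0.0121

d₁ = [ln(V₀/D) + (r + σ²/2)T] / (σ√T)
   = [ln(421.3940/187.3884) + (0.0163 + 0.5·0.2217²)·2.4993] / (0.2217·√2.4993)
   = [0.810385 + 0.102160] / 0.350489 = 2.603630
d₂ = d₁ − σ√T = 2.603630 − 0.350489 = 2.253141
risk-neutral PD = N(−d₂) = N(-2.253141) = 0.012125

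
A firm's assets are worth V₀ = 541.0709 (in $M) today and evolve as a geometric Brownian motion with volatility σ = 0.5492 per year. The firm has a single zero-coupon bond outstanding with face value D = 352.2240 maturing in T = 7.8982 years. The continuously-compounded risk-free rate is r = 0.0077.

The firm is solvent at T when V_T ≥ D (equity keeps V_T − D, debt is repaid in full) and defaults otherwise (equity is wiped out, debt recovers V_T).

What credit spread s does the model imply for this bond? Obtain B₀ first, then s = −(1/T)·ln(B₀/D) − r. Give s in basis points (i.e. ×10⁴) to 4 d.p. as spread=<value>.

d₁ = [ln(V₀/D) + (r + σ²/2)T] / (σ√T)
   = [ln(541.0709/352.2240) + (0.0077 + 0.5·0.5492²)·7.8982] / (0.5492·√7.8982)
   = [0.429283 + 1.251946] / 1.543457 = 1.089262
d₂ = d₁ − σ√T = 1.089262 − 1.543457 = -0.454195
N(d₁) = 0.861981,  N(d₂) = 0.324844,  e^(−rT) = 0.940996
E₀ = V₀·N(d₁) − D·e^(−rT)·N(d₂)
   = 541.0709·0.861981 − 352.2240·0.940996·0.324844 = 358.725912
B₀ = V₀ − E₀ = 541.0709 − 358.725912 = 182.344988
spread = −(1/T)·ln(B₀/D) − r = −(1/7.8982)·ln(182.344988/352.2240) − 0.0077 = 0.07565658
in basis points: 0.07565658 × 10⁴ = 756.5658 bp

spread=756.5658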